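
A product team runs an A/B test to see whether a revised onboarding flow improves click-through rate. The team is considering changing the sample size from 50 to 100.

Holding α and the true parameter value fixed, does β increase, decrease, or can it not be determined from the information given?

It decreases.

A larger sample reduces the standard error, pulling the sampling distribution under Ha further from the non-rejection region.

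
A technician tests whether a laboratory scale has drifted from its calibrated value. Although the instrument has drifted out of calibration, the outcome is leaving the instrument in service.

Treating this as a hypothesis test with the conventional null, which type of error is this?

Type II error

The null hypothesis here is that the instrument is correctly calibrated.
'Leaving the instrument in service' corresponds to failing to reject H₀.
H₀ was not rejected but H₀ is false — a Type II error (false negative).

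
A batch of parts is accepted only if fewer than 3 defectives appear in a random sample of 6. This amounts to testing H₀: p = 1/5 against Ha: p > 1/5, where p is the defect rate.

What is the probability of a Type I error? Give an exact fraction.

α = P(reject H₀ | H₀ true) = P(Y ≥ 3 | p = 1/5), Y ~ Binomial(6, 1/5).
α = 1 − P(Y ≤ 2) = 1 − 2816/3125 = 309/3125.

309/3125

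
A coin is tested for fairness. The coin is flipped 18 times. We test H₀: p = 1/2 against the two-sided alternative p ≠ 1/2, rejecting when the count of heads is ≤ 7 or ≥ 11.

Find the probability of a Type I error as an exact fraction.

Under H₀, S ~ Binomial(18, 1/2); α is the probability of landing in either tail, P(S ≤ 7) + P(S ≥ 11).
The two tails are symmetric, so α = 2·(1 + 18 + 153 + 816 + 3060 + 8568 + 18564 + 31824)/2^18 = 126008/262144 = 15751/32768.

15751/32768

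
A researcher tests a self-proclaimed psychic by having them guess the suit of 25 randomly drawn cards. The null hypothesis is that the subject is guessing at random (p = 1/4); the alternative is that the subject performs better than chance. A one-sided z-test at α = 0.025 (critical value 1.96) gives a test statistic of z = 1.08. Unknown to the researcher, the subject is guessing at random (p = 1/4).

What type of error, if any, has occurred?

Since z = 1.08 ≤ z* = 1.96, H₀ is not rejected.
H₀ is true (actually the subject is guessing at random (p = 1/4)).
The decision matches the true state — no error.

No error (correct decision).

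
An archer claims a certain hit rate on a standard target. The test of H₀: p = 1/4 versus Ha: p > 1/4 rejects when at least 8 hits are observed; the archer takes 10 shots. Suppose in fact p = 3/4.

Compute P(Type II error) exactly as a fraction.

124363/262144

Under the alternative p = 3/4, K ~ Binomial(10, 3/4); β is the probability the test does not reject, P(K < 8).
Equivalently, β = 1 − P(K ≥ 8) = 124363/262144.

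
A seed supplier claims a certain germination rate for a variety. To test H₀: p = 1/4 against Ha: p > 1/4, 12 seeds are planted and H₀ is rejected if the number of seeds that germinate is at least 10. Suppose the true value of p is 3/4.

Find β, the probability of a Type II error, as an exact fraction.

Under the alternative p = 3/4, X ~ Binomial(12, 3/4); β is the probability the test does not reject, P(X < 10).
Equivalently, β = 1 − P(X ≥ 10) = 10222777/16777216.

10222777/16777216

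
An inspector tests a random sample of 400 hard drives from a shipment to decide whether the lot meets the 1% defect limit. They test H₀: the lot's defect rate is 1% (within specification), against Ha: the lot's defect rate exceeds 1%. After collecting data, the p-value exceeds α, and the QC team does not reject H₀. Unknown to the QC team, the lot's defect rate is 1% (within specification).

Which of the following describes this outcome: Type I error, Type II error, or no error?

No error — this is a correct decision.

The test retained a true H₀ — the decision matches the true state.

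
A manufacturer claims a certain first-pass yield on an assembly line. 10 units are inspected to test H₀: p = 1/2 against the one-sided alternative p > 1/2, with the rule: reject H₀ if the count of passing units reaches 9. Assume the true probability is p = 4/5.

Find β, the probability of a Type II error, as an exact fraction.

β = P(fail to reject H₀ | Ha true) = P(Y ≤ 8 | p = 4/5), Y ~ Binomial(10, 4/5).
Summing C(10,j)·(4/5)^j·(1/5)^{10-j} for j = 0..8 gives 6095609/9765625.

6095609/9765625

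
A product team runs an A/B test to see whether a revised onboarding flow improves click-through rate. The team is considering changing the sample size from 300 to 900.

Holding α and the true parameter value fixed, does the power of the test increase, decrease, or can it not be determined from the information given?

It increases.

A larger sample reduces the standard error, pulling the sampling distribution under Ha further from the non-rejection region.
Since power = 1 − β and β decreases, power increases.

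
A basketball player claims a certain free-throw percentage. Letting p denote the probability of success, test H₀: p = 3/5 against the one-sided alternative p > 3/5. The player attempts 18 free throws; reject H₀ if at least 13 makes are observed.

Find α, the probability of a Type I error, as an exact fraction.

796349989593/3814697265625

The Type I error probability is α = P(S ≥ 13) computed under H₀, where S ~ Binomial(18, 3/5).
Adding the binomial terms for j = 13 through 18 with p = 3/5 yields 796349989593/3814697265625.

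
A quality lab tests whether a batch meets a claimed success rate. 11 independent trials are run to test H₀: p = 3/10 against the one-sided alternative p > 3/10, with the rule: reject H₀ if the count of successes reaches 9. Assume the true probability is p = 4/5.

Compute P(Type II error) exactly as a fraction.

β = P(fail to reject H₀ | Ha true) = P(S ≤ 8 | p = 4/5), S ~ Binomial(11, 4/5).
Summing C(11,j)·(4/5)^j·(1/5)^{11-j} for j = 0..8 gives 3736313/9765625.

3736313/9765625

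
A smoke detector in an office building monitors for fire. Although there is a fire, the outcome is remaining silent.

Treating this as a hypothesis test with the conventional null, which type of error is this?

The null hypothesis here is that there is no fire.
'Remaining silent' corresponds to failing to reject H₀.
H₀ was not rejected but H₀ is false — a Type II error (false negative).

Type II error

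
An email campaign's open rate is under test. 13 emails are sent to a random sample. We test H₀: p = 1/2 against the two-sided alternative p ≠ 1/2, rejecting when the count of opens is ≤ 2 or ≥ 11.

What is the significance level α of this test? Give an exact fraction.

The significance level is the null-hypothesis probability of the rejection region {≤2} ∪ {≥11}.
The two tails are symmetric, so α = 2·(1 + 13 + 78)/2^13 = 184/8192 = 23/1024.

23/1024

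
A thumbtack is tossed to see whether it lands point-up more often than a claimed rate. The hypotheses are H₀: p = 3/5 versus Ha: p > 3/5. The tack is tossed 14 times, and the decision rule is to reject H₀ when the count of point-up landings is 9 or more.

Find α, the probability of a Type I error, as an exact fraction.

Under H₀, K ~ Binomial(14, 3/5), and α = P(K ≥ 9).
Adding the binomial terms for j = 9 through 14 with p = 3/5 yields 2965421097/6103515625.

2965421097/6103515625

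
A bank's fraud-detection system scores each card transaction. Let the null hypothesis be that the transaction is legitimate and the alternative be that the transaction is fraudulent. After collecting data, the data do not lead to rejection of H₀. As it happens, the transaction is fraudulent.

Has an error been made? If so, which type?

H₀ was not rejected, but H₀ is actually false.
Failing to reject a false null hypothesis is a Type II error (false negative).

Type II error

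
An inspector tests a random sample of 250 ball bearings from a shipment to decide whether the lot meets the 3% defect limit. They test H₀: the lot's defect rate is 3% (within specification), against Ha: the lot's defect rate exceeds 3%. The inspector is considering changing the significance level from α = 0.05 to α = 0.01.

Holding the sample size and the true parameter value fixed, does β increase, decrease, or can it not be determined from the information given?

It increases.

A smaller α moves the rejection region further into the tail. With the alternative true, more outcomes now fall outside the rejection region, so failing to reject becomes more likely.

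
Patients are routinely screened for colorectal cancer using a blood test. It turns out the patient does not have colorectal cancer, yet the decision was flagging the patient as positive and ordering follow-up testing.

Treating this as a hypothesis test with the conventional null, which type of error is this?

The null hypothesis here is that the patient does not have colorectal cancer.
'Flagging the patient as positive and ordering follow-up testing' corresponds to rejecting H₀.
H₀ was rejected but H₀ is true — a Type I error (false positive).

Type I error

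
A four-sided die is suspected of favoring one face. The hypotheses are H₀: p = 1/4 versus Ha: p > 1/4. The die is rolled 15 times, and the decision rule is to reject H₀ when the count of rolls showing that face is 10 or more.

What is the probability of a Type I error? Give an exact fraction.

α = P(reject H₀ | H₀ true) = P(S ≥ 10 | p = 1/4), with S ~ Binomial(15, 1/4).
Summing C(15,j)(1/4)^j(3/4)^{15−j} for j = 10,…,15 gives 426785/536870912.

426785/536870912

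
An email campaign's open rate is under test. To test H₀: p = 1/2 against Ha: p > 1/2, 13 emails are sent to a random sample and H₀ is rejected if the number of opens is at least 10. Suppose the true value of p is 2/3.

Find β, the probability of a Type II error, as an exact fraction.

Under the alternative p = 2/3, Y ~ Binomial(13, 2/3); β is the probability the test does not reject, P(Y < 10).
Summing C(13,j)·(2/3)^j·(1/3)^{13-j} for j = 0..9 gives 1080275/1594323.

1080275/1594323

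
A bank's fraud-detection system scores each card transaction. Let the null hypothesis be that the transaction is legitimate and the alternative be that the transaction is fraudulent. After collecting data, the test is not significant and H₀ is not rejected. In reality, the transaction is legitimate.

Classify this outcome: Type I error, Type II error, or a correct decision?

No error (correct decision).

The test retained a true H₀ — the decision matches the true state.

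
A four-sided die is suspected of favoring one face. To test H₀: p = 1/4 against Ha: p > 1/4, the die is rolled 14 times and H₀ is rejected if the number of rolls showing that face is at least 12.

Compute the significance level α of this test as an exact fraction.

431/134217728

α = P(reject H₀ | H₀ true) = P(Y ≥ 12 | p = 1/4), with Y ~ Binomial(14, 1/4).
P(Y ≥ 12) = Σ_{j=12}^{14} C(14,j)·(1/4)^j·(3/4)^{14-j} = 431/134217728.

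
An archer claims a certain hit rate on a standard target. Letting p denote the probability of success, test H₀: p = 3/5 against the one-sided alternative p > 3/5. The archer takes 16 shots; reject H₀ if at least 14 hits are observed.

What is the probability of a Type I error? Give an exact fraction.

559607373/30517578125

Under H₀, S ~ Binomial(16, 3/5), and α = P(S ≥ 14).
Summing C(16,j)(3/5)^j(2/5)^{16−j} for j = 14,…,16 gives 559607373/30517578125.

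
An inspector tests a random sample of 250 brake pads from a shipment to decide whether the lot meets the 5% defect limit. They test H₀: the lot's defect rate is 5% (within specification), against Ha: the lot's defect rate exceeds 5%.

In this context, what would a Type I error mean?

A Type I error is rejecting H₀ when H₀ is true.
Here that means rejecting the lot and scrapping or reworking it when actually the lot's defect rate is 5% (within specification).

A Type I error would mean concluding that the lot's defect rate exceeds 5% when in fact the lot's defect rate is 5% (within specification).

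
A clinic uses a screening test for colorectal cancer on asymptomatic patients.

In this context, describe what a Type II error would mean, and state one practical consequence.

A Type II error would mean concluding that the patient does not have colorectal cancer (or at least failing to establish that the patient has colorectal cancer) when in fact the patient has colorectal cancer. Consequence: a patient with colorectal cancer is told they are healthy and receives no treatment.

With the conventional null hypothesis that the patient does not have colorectal cancer:
A Type II error is failing to reject H₀ when H₀ is false.
Here that means clearing the patient as negative when actually the patient has colorectal cancer.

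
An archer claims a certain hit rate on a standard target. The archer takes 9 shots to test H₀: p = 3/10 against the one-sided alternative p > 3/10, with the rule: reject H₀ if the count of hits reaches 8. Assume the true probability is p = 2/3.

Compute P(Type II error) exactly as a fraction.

16867/19683

β = P(fail to reject H₀ | Ha true) = P(S ≤ 7 | p = 2/3), S ~ Binomial(9, 2/3).
Adding the binomial probabilities P(S=0)+…+P(S=7) at p = 2/3 gives 16867/19683.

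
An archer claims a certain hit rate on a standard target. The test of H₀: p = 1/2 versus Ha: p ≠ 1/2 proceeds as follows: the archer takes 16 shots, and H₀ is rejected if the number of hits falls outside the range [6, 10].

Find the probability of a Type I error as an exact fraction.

The significance level is the null-hypothesis probability of the rejection region {≤5} ∪ {≥11}.
The two tails are symmetric, so α = 2·(1 + 16 + 120 + 560 + 1820 + 4368)/2^16 = 13770/65536 = 6885/32768.

6885/32768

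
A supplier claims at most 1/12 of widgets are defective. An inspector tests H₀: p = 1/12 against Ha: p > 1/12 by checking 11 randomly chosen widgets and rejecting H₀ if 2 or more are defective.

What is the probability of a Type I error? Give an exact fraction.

Under H₀, K ~ Binomial(11, 1/12); the Type I error rate is P(K ≥ 2).
Computing the lower-tail complement: 1 − 285311670611/371504185344 = 86192514733/371504185344.

86192514733/371504185344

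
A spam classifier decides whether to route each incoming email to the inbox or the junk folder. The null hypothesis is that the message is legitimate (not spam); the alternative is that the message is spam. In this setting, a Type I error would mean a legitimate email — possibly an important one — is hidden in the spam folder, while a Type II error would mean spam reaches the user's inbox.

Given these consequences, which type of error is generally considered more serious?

The Type I consequence (a legitimate email — possibly an important one — is hidden in the spam folder) is more severe than the Type II consequence (spam reaches the user's inbox).

Type I error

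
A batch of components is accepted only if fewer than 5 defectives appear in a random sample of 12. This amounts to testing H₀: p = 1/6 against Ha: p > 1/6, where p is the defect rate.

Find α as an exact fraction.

α = P(reject H₀ | H₀ true) = P(S ≥ 5 | p = 1/6), S ~ Binomial(12, 1/6).
Via the complement, α = 1 − Σ_{j=0}^{4} C(12,j)(1/6)^j(5/6)^{12-j} = 13187681/362797056.

13187681/362797056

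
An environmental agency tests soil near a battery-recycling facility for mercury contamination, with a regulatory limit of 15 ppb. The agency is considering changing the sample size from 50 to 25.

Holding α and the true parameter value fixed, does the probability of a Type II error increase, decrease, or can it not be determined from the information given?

It increases.

A smaller sample increases the standard error, so the sampling distributions under H₀ and Ha overlap more.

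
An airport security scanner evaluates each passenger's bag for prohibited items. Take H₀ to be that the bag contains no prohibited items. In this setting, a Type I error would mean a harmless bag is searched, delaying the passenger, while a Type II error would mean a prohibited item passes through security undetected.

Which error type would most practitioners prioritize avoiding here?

Type II error

The Type II consequence (a prohibited item passes through security undetected) is more severe than the Type I consequence (a harmless bag is searched, delaying the passenger).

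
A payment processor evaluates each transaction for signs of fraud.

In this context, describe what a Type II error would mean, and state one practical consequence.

With the conventional null hypothesis that the transaction is legitimate:
A Type II error is failing to reject H₀ when H₀ is false.
Here that means approving the transaction when actually the transaction is fraudulent.

A Type II error would mean concluding that the transaction is legitimate (or at least failing to establish that the transaction is fraudulent) when in fact the transaction is fraudulent. Consequence: a fraudulent charge goes through and the bank absorbs the loss.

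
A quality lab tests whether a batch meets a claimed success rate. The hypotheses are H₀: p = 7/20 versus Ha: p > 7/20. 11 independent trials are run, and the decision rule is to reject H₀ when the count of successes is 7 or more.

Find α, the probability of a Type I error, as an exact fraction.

1026922708651/20480000000000

Under H₀, K ~ Binomial(11, 7/20), and α = P(K ≥ 7).
Summing C(11,j)(7/20)^j(13/20)^{11−j} for j = 7,…,11 gives 1026922708651/20480000000000.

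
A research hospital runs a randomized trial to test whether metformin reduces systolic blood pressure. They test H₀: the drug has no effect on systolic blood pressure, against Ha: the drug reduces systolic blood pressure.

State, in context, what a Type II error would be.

A Type II error would mean concluding that the drug has no effect on systolic blood pressure (or at least failing to establish that the drug reduces systolic blood pressure) when in fact the drug reduces systolic blood pressure.

A Type II error is failing to reject H₀ when H₀ is false.
Here that means concluding there is insufficient evidence that the drug works when actually the drug reduces systolic blood pressure.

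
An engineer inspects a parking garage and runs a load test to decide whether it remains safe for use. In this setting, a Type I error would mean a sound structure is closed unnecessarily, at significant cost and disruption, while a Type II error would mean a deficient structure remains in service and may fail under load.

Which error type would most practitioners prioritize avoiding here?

Type II error

The Type II consequence (a deficient structure remains in service and may fail under load) is more severe than the Type I consequence (a sound structure is closed unnecessarily, at significant cost and disruption).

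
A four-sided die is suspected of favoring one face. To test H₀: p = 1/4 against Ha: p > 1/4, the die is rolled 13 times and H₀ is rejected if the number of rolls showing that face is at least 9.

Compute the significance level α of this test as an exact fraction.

66379/67108864

Under H₀, X ~ Binomial(13, 1/4), and α = P(X ≥ 9).
P(X ≥ 9) = Σ_{j=9}^{13} C(13,j)·(1/4)^j·(3/4)^{13-j} = 66379/67108864.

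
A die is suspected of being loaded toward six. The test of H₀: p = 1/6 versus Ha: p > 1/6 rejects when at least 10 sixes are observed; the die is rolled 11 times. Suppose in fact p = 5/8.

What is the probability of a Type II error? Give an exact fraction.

β = P(fail to reject H₀ | Ha true) = P(X ≤ 9 | p = 5/8), X ~ Binomial(11, 5/8).
Summing C(11,j)·(5/8)^j·(3/8)^{11-j} for j = 0..9 gives 4109420421/4294967296.

4109420421/4294967296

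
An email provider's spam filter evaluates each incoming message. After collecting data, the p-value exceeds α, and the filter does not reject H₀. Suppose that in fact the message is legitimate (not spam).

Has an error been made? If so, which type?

The conventional null hypothesis here is that the message is legitimate (not spam).
The test retained a true H₀ — the decision matches the true state.

Neither — the decision is correct.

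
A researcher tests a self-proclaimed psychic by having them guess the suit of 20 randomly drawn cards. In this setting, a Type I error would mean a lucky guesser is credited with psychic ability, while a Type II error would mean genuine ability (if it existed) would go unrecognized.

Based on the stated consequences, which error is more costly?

Type I error

The Type I consequence (a lucky guesser is credited with psychic ability) is more severe than the Type II consequence (genuine ability (if it existed) would go unrecognized).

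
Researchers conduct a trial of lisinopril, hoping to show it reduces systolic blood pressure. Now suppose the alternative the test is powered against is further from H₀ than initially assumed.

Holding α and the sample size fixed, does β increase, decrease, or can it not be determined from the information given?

It decreases.

The further the true parameter sits from the null value, the more of the Ha sampling distribution falls in the rejection region.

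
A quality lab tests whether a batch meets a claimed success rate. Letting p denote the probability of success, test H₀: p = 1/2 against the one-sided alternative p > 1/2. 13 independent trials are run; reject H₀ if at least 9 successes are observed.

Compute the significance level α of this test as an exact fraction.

1093/8192

The Type I error probability is α = P(K ≥ 9) computed under H₀, where K ~ Binomial(13, 1/2).
That's C(13,9) + C(13,10) + C(13,11) + C(13,12) + C(13,13) over 2^13, i.e. (715 + 286 + 78 + 13 + 1)/8192 = 1093/8192.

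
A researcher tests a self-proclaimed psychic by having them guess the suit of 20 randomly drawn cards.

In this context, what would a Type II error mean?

A Type II error would mean concluding that the subject is guessing at random (p = 1/4) (or at least failing to establish that the subject performs better than chance) when in fact the subject performs better than chance.

With the conventional null hypothesis that the subject is guessing at random (p = 1/4):
A Type II error is failing to reject H₀ when H₀ is false.
Here that means concluding there is no evidence of ability when actually the subject performs better than chance.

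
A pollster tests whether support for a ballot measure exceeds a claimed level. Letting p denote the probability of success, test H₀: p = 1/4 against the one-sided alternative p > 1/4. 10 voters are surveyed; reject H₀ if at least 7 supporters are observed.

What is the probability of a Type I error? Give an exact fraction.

919/262144

α = P(reject H₀ | H₀ true) = P(S ≥ 7 | p = 1/4), with S ~ Binomial(10, 1/4).
Adding the binomial terms for j = 7 through 10 with p = 1/4 yields 919/262144.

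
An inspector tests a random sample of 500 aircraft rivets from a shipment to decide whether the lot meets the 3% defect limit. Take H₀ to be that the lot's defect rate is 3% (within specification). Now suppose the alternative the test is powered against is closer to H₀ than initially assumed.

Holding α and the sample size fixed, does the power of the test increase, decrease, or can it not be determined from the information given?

It decreases.

A smaller true effect puts the Ha sampling distribution closer to H₀, so more of it falls in the non-rejection region.
Since power = 1 − β and β increases, power decreases.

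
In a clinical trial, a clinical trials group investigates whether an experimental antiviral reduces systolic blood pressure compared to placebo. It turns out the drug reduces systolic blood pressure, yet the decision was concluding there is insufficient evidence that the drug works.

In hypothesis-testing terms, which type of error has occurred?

Type II error

The null hypothesis here is that the drug has no effect on systolic blood pressure.
'Concluding there is insufficient evidence that the drug works' corresponds to failing to reject H₀.
H₀ was not rejected but H₀ is false — a Type II error (false negative).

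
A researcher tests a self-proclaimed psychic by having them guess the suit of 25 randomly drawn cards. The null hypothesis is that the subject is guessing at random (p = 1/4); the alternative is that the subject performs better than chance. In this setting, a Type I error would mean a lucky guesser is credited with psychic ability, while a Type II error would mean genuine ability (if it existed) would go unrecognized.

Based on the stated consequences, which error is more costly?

The Type I consequence (a lucky guesser is credited with psychic ability) is more severe than the Type II consequence (genuine ability (if it existed) would go unrecognized).

Type I error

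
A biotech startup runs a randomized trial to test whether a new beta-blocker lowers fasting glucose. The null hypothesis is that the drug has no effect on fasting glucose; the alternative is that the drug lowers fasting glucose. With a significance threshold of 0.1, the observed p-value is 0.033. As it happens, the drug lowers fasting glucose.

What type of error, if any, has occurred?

No error — this is a correct decision.

Since p = 0.033 < α = 0.1, H₀ is rejected.
H₀ is false (actually the drug lowers fasting glucose).
The decision matches the true state — no error.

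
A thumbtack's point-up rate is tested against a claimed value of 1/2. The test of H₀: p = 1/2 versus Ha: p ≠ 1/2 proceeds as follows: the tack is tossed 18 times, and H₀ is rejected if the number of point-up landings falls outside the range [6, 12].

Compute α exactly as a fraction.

1577/16384

α = P(Y ≤ 5 or Y ≥ 13 | p = 1/2), Y ~ Binomial(18, 1/2).
By symmetry, α = 2·P(Y ≤ 5) = 2·(1 + 18 + 153 + 816 + 3060 + 8568)/262144 = 25232/262144 = 1577/16384.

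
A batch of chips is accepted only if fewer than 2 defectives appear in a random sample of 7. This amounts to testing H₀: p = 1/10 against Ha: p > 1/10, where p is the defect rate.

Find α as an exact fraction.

93559/625000

α = P(reject H₀ | H₀ true) = P(X ≥ 2 | p = 1/10), X ~ Binomial(7, 1/10).
α = 1 − P(X ≤ 1) = 1 − 531441/625000 = 93559/625000.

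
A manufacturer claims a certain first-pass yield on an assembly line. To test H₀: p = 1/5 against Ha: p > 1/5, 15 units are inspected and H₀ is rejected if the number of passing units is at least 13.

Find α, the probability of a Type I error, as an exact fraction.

1741/30517578125

Under H₀, Y ~ Binomial(15, 1/5), and α = P(Y ≥ 13).
Summing C(15,j)(1/5)^j(4/5)^{15−j} for j = 13,…,15 gives 1741/30517578125.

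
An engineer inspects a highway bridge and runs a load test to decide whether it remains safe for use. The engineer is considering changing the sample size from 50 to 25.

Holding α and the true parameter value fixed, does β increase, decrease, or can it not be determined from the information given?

It increases.

Reducing n widens both sampling distributions, so the test has less ability to distinguish Ha from H₀.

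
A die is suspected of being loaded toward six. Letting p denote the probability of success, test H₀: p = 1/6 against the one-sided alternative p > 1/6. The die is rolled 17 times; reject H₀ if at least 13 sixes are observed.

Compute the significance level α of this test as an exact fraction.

787993/8463329722368

α = P(reject H₀ | H₀ true) = P(Y ≥ 13 | p = 1/6), with Y ~ Binomial(17, 1/6).
Summing C(17,j)(1/6)^j(5/6)^{17−j} for j = 13,…,17 gives 787993/8463329722368.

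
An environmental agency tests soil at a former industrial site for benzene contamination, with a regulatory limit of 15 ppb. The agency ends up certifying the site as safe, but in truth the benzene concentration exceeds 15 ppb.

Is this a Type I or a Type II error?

The null hypothesis here is that the benzene concentration is at or below 15 ppb (safe).
'Certifying the site as safe' corresponds to failing to reject H₀.
H₀ was not rejected but H₀ is false — a Type II error (false negative).

Type II error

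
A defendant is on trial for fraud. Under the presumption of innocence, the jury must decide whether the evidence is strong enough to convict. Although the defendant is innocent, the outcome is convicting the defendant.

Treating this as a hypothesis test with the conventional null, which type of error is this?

Type I error

The null hypothesis here is that the defendant is innocent.
'Convicting the defendant' corresponds to rejecting H₀.
H₀ was rejected but H₀ is true — a Type I error (false positive).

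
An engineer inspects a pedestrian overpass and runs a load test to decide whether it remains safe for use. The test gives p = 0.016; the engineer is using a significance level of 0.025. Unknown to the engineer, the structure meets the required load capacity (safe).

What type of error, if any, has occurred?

Type I error

The conventional null hypothesis is that the structure meets the required load capacity (safe).
Since p = 0.016 < α = 0.025, H₀ is rejected.
H₀ is true (actually the structure meets the required load capacity (safe)).
Rejecting a true H₀ is a Type I error.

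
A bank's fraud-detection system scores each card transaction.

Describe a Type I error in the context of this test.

With the conventional null hypothesis that the transaction is legitimate:
A Type I error is rejecting H₀ when H₀ is true.
Here that means blocking the transaction and freezing the card when actually the transaction is legitimate.

A Type I error would mean concluding that the transaction is fraudulent when in fact the transaction is legitimate.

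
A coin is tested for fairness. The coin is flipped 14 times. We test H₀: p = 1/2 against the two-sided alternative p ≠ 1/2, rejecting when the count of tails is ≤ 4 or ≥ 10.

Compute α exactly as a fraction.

Under H₀, X ~ Binomial(14, 1/2); α is the probability of landing in either tail, P(X ≤ 4) + P(X ≥ 10).
The two tails are symmetric, so α = 2·(1 + 14 + 91 + 364 + 1001)/2^14 = 2942/16384 = 1471/8192.

1471/8192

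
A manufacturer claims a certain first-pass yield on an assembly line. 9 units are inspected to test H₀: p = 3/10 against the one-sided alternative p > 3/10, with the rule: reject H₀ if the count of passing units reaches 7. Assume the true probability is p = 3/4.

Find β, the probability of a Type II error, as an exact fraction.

Under the alternative p = 3/4, K ~ Binomial(9, 3/4); β is the probability the test does not reject, P(K < 7).
Adding the binomial probabilities P(K=0)+…+P(K=6) at p = 3/4 gives 13085/32768.

13085/32768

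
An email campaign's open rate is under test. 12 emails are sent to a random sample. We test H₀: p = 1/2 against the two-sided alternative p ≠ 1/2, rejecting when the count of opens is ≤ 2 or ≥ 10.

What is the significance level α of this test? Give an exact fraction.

79/2048

Under H₀, K ~ Binomial(12, 1/2); α is the probability of landing in either tail, P(K ≤ 2) + P(K ≥ 10).
Each tail has probability (1 + 12 + 66)/4096; doubling gives α = 158/4096 = 79/2048.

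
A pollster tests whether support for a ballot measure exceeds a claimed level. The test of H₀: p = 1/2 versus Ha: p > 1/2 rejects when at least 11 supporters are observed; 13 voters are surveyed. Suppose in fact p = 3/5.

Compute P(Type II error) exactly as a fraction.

1150021472/1220703125

β = P(fail to reject H₀ | Ha true) = P(K ≤ 10 | p = 3/5), K ~ Binomial(13, 3/5).
Adding the binomial probabilities P(K=0)+…+P(K=10) at p = 3/5 gives 1150021472/1220703125.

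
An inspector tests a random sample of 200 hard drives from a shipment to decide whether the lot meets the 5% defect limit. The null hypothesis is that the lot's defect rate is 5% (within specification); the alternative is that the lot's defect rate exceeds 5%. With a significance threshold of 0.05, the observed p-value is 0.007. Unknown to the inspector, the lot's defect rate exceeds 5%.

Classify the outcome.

Since p = 0.007 < α = 0.05, H₀ is rejected.
H₀ is false (actually the lot's defect rate exceeds 5%).
The decision matches the true state — no error.

No error — this is a correct decision.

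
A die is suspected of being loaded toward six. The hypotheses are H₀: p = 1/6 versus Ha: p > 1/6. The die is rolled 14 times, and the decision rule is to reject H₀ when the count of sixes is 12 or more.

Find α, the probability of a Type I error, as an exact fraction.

391/13060694016

Under H₀, K ~ Binomial(14, 1/6), and α = P(K ≥ 12).
P(K ≥ 12) = Σ_{j=12}^{14} C(14,j)·(1/6)^j·(5/6)^{14-j} = 391/13060694016.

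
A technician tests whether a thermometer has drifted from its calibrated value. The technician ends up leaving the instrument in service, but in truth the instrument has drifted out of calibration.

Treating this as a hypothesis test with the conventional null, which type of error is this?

The null hypothesis here is that the instrument is correctly calibrated.
'Leaving the instrument in service' corresponds to failing to reject H₀.
H₀ was not rejected but H₀ is false — a Type II error (false negative).

Type II error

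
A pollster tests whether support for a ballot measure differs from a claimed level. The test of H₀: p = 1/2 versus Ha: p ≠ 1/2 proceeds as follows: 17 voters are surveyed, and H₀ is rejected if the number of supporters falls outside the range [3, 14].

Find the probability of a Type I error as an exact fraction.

Under H₀, S ~ Binomial(17, 1/2); α is the probability of landing in either tail, P(S ≤ 2) + P(S ≥ 15).
Each tail has probability (1 + 17 + 136)/131072; doubling gives α = 308/131072 = 77/32768.

77/32768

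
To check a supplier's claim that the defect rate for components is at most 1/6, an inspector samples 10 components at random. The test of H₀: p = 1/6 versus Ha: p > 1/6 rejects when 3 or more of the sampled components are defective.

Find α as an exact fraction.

566299/2519424

α = P(reject H₀ | H₀ true) = P(S ≥ 3 | p = 1/6), S ~ Binomial(10, 1/6).
Via the complement, α = 1 − Σ_{j=0}^{2} C(10,j)(1/6)^j(5/6)^{10-j} = 566299/2519424.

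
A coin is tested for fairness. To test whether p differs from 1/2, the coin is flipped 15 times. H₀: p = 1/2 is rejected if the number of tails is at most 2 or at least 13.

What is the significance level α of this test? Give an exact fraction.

The significance level is the null-hypothesis probability of the rejection region {≤2} ∪ {≥13}.
By symmetry, α = 2·P(X ≤ 2) = 2·(1 + 15 + 105)/32768 = 242/32768 = 121/16384.

121/16384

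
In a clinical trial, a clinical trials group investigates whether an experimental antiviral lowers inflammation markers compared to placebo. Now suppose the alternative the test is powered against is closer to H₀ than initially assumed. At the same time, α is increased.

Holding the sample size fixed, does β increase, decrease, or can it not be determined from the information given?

Cannot be determined from the information given.

The first change alone would make β increase; the second alone would make β decrease. Which effect dominates depends on the magnitudes, which are not given.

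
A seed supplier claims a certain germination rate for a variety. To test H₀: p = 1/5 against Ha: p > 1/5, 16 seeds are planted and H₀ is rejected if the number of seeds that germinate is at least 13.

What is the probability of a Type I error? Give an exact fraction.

α = P(reject H₀ | H₀ true) = P(Y ≥ 13 | p = 1/5), with Y ~ Binomial(16, 1/5).
P(Y ≥ 13) = Σ_{j=13}^{16} C(16,j)·(1/5)^j·(4/5)^{16-j} = 1513/6103515625.

1513/6103515625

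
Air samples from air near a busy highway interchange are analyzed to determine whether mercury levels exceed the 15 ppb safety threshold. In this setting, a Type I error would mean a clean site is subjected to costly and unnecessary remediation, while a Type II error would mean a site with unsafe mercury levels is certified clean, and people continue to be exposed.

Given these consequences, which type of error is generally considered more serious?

Type II error

The Type II consequence (a site with unsafe mercury levels is certified clean, and people continue to be exposed) is more severe than the Type I consequence (a clean site is subjected to costly and unnecessary remediation).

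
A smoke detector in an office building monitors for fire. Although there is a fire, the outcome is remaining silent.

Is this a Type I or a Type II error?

The null hypothesis here is that there is no fire.
'Remaining silent' corresponds to failing to reject H₀.
H₀ was not rejected but H₀ is false — a Type II error (false negative).

Type II error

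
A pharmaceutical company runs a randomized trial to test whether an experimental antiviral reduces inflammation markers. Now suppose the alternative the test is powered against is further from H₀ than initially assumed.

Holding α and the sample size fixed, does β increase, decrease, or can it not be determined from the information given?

It decreases.

A bigger departure from H₀ is easier for the test to detect, so it fails to reject less often.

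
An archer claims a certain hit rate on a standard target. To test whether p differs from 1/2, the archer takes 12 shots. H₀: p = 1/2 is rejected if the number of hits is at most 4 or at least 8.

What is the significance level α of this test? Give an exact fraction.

397/1024

The significance level is the null-hypothesis probability of the rejection region {≤4} ∪ {≥8}.
Each tail has probability (1 + 12 + 66 + 220 + 495)/4096; doubling gives α = 1588/4096 = 397/1024.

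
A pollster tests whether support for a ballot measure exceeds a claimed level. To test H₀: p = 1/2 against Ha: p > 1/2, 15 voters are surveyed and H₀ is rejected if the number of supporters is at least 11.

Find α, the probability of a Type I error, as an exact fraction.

The Type I error probability is α = P(K ≥ 11) computed under H₀, where K ~ Binomial(15, 1/2).
Summing the upper tail: (1365 + 455 + 105 + 15 + 1) / 2^15 = 1941/32768.

1941/32768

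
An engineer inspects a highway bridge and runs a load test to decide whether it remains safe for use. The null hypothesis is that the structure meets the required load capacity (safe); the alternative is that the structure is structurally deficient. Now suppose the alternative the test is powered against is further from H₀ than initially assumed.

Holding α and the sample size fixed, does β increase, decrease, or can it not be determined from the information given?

It decreases.

A bigger departure from H₀ is easier for the test to detect, so it fails to reject less often.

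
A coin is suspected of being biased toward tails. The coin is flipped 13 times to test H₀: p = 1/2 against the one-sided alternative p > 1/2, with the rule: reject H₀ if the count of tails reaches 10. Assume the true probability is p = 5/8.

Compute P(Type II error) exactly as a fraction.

A Type II error is failing to reject when Ha holds: with p = 5/8, β = P(K ≤ 9).
Adding the binomial probabilities P(K=0)+…+P(K=9) at p = 5/8 gives 107331531597/137438953472.

107331531597/137438953472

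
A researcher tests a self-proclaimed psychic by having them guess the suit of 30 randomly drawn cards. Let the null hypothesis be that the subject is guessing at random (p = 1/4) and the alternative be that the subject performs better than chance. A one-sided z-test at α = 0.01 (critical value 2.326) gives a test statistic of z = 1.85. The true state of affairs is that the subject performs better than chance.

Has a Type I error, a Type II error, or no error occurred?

Since z = 1.85 ≤ z* = 2.326, H₀ is not rejected.
H₀ is false (actually the subject performs better than chance).
Failing to reject a false H₀ is a Type II error.

Type II error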